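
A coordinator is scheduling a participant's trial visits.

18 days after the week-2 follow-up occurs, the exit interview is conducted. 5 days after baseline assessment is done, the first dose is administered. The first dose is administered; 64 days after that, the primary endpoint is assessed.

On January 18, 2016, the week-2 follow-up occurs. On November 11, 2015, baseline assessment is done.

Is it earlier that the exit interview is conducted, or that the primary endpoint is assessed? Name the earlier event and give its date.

The primary endpoint is assessed — January 19, 2016

The week-2 follow-up occurs: Jan 18, 2016.
The exit interview is conducted: Jan 18, 2016 + 18 days = Feb 5, 2016.
Baseline assessment is done: Nov 11, 2015.
The first dose is administered: Nov 11, 2015 + 5 days = Nov 16, 2015.
The primary endpoint is assessed: Nov 16, 2015 + 64 days = Jan 19, 2016.
Comparing: the exit interview is conducted on Feb 5, 2016 vs the primary endpoint is assessed on Jan 19, 2016. Earlier: the primary endpoint is assessed.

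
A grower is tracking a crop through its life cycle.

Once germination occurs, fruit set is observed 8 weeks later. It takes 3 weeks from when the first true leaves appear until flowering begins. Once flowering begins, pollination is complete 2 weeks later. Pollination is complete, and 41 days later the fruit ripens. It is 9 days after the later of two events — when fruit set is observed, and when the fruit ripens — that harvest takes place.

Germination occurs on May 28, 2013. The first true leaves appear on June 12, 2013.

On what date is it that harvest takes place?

September 5, 2013

Germination occurs: May 28, 2013.
Fruit set is observed: May 28, 2013 + 8 weeks = Jul 23, 2013.
The first true leaves appear: Jun 12, 2013.
Flowering begins: Jun 12, 2013 + 3 weeks = Jul 3, 2013.
Pollination is complete: Jul 3, 2013 + 2 weeks = Jul 17, 2013.
The fruit ripens: Jul 17, 2013 + 41 days = Aug 27, 2013.
Both prerequisites met — fruit set is observed (Jul 23, 2013), the fruit ripens (Aug 27, 2013); the later is Aug 27, 2013.
Harvest takes place: Aug 27, 2013 + 9 days = Sep 5, 2013.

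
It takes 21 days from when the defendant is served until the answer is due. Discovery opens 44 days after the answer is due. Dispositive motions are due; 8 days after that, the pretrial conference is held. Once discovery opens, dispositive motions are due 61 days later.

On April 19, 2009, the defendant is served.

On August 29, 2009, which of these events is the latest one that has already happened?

The defendant is served: Apr 19, 2009.
The answer is due: Apr 19, 2009 + 21 days = May 10, 2009.
Discovery opens: May 10, 2009 + 44 days = Jun 23, 2009.
Dispositive motions are due: Jun 23, 2009 + 61 days = Aug 23, 2009.
The pretrial conference is held: Aug 23, 2009 + 8 days = Aug 31, 2009.
Aug 29, 2009 falls between when dispositive motions are due (Aug 23, 2009) and when the pretrial conference is held (Aug 31, 2009).

Dispositive motions are due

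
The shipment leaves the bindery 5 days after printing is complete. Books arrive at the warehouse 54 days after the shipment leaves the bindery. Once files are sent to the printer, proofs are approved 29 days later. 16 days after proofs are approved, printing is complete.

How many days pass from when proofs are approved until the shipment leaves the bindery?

Causal path: proofs are approved → printing is complete → the shipment leaves the bindery.
Total delay along the path: 16 + 5 = 21 days.

21 days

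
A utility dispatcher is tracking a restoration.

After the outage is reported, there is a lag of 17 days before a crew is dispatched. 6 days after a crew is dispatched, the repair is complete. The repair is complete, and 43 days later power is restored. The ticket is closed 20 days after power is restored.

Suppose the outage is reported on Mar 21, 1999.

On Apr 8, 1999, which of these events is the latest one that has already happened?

The outage is reported: Mar 21, 1999.
A crew is dispatched: Mar 21, 1999 + 17 days = Apr 7, 1999.
The repair is complete: Apr 7, 1999 + 6 days = Apr 13, 1999.
Power is restored: Apr 13, 1999 + 43 days = May 26, 1999.
The ticket is closed: May 26, 1999 + 20 days = Jun 15, 1999.
Apr 8, 1999 falls between when a crew is dispatched (Apr 7, 1999) and when the repair is complete (Apr 13, 1999).

A crew is dispatched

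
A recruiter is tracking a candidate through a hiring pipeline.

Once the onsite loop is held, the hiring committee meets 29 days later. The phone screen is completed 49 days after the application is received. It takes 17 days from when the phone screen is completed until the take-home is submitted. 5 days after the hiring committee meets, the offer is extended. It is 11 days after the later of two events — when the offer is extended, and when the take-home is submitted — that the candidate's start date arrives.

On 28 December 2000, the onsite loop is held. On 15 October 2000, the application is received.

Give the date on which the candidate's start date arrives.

The onsite loop is held: Dec 28, 2000.
The hiring committee meets: Dec 28, 2000 + 29 days = Jan 26, 2001.
The offer is extended: Jan 26, 2001 + 5 days = Jan 31, 2001.
The application is received: Oct 15, 2000.
The phone screen is completed: Oct 15, 2000 + 49 days = Dec 3, 2000.
The take-home is submitted: Dec 3, 2000 + 17 days = Dec 20, 2000.
Both prerequisites met — the offer is extended (Jan 31, 2001), the take-home is submitted (Dec 20, 2000); the later is Jan 31, 2001.
The candidate's start date arrives: Jan 31, 2001 + 11 days = Feb 11, 2001.

11 February 2001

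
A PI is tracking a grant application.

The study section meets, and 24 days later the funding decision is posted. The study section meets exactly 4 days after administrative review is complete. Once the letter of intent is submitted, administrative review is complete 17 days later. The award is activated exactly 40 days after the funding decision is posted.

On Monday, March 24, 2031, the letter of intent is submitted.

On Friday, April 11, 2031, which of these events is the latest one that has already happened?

Administrative review is complete

The letter of intent is submitted: Mar 24, 2031.
Administrative review is complete: Mar 24, 2031 + 17 days = Apr 10, 2031.
The study section meets: Apr 10, 2031 + 4 days = Apr 14, 2031.
The funding decision is posted: Apr 14, 2031 + 24 days = May 8, 2031.
The award is activated: May 8, 2031 + 40 days = Jun 17, 2031.
Apr 11, 2031 falls between when administrative review is complete (Apr 10, 2031) and when the study section meets (Apr 14, 2031).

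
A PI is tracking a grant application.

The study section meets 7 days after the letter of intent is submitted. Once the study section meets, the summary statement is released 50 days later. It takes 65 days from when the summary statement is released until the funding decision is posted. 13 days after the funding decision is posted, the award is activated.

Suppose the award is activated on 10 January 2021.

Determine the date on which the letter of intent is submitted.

The award is activated: Jan 10, 2021.
The funding decision is posted: Jan 10, 2021 − 13 days = Dec 28, 2020.
The summary statement is released: Dec 28, 2020 − 65 days = Oct 24, 2020.
The study section meets: Oct 24, 2020 − 50 days = Sep 4, 2020.
The letter of intent is submitted: Sep 4, 2020 − 7 days = Aug 28, 2020.

28 August 2020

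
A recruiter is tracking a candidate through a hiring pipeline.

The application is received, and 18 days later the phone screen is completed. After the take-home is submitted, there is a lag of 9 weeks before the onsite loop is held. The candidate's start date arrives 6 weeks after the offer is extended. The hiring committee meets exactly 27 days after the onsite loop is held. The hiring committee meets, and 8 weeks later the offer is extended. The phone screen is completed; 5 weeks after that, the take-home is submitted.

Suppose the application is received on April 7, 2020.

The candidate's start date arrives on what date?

December 4, 2020

The application is received: Apr 7, 2020.
The phone screen is completed: Apr 7, 2020 + 18 days = Apr 25, 2020.
The take-home is submitted: Apr 25, 2020 + 5 weeks = May 30, 2020.
The onsite loop is held: May 30, 2020 + 9 weeks = Aug 1, 2020.
The hiring committee meets: Aug 1, 2020 + 27 days = Aug 28, 2020.
The offer is extended: Aug 28, 2020 + 8 weeks = Oct 23, 2020.
The candidate's start date arrives: Oct 23, 2020 + 6 weeks = Dec 4, 2020.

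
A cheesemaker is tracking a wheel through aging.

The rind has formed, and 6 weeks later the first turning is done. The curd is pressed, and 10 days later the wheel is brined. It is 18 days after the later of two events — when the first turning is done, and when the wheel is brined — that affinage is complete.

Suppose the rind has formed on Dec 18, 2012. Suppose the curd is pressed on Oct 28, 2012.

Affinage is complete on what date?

The rind has formed: Dec 18, 2012.
The first turning is done: Dec 18, 2012 + 6 weeks = Jan 29, 2013.
The curd is pressed: Oct 28, 2012.
The wheel is brined: Oct 28, 2012 + 10 days = Nov 7, 2012.
Both prerequisites met — the first turning is done (Jan 29, 2013), the wheel is brined (Nov 7, 2012); the later is Jan 29, 2013.
Affinage is complete: Jan 29, 2013 + 18 days = Feb 16, 2013.

Feb 16, 2013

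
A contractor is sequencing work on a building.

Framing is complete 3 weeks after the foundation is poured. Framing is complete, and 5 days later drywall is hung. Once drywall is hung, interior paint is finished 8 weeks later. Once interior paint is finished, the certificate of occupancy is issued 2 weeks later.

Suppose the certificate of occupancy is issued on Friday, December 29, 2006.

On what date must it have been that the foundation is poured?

The certificate of occupancy is issued: Dec 29, 2006.
Interior paint is finished: Dec 29, 2006 − 2 weeks = Dec 15, 2006.
Drywall is hung: Dec 15, 2006 − 8 weeks = Oct 20, 2006.
Framing is complete: Oct 20, 2006 − 5 days = Oct 15, 2006.
The foundation is poured: Oct 15, 2006 − 3 weeks = Sep 24, 2006.

Sunday, September 24, 2006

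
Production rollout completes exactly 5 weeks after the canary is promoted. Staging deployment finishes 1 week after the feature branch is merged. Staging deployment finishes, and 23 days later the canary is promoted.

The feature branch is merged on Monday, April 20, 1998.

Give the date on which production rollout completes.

Wednesday, June 24, 1998

The feature branch is merged: Apr 20, 1998.
Staging deployment finishes: Apr 20, 1998 + 1 week = Apr 27, 1998.
The canary is promoted: Apr 27, 1998 + 23 days = May 20, 1998.
Production rollout completes: May 20, 1998 + 5 weeks = Jun 24, 1998.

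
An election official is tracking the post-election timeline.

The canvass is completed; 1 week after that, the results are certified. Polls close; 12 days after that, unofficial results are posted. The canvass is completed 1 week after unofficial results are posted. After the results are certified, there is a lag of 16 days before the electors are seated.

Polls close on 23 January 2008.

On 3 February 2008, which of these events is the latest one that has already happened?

Polls close: Jan 23, 2008.
Unofficial results are posted: Jan 23, 2008 + 12 days = Feb 4, 2008.
The canvass is completed: Feb 4, 2008 + 1 week = Feb 11, 2008.
The results are certified: Feb 11, 2008 + 1 week = Feb 18, 2008.
The electors are seated: Feb 18, 2008 + 16 days = Mar 5, 2008.
Feb 3, 2008 falls between when polls close (Jan 23, 2008) and when unofficial results are posted (Feb 4, 2008).

Polls close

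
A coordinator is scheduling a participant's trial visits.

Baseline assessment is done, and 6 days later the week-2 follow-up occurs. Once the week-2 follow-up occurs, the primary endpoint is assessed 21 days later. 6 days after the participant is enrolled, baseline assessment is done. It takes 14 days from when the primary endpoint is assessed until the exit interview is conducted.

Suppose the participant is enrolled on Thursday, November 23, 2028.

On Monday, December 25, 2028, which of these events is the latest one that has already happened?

The participant is enrolled: Nov 23, 2028.
Baseline assessment is done: Nov 23, 2028 + 6 days = Nov 29, 2028.
The week-2 follow-up occurs: Nov 29, 2028 + 6 days = Dec 5, 2028.
The primary endpoint is assessed: Dec 5, 2028 + 21 days = Dec 26, 2028.
The exit interview is conducted: Dec 26, 2028 + 14 days = Jan 9, 2029.
Dec 25, 2028 falls between when the week-2 follow-up occurs (Dec 5, 2028) and when the primary endpoint is assessed (Dec 26, 2028).

The week-2 follow-up occurs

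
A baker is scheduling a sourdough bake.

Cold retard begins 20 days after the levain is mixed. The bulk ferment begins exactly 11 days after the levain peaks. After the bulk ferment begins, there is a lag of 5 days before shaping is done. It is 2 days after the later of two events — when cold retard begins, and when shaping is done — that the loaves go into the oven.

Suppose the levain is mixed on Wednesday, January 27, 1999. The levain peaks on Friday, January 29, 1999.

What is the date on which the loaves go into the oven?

Thursday, February 18, 1999

The levain is mixed: Jan 27, 1999.
Cold retard begins: Jan 27, 1999 + 20 days = Feb 16, 1999.
The levain peaks: Jan 29, 1999.
The bulk ferment begins: Jan 29, 1999 + 11 days = Feb 9, 1999.
Shaping is done: Feb 9, 1999 + 5 days = Feb 14, 1999.
Both prerequisites met — cold retard begins (Feb 16, 1999), shaping is done (Feb 14, 1999); the later is Feb 16, 1999.
The loaves go into the oven: Feb 16, 1999 + 2 days = Feb 18, 1999.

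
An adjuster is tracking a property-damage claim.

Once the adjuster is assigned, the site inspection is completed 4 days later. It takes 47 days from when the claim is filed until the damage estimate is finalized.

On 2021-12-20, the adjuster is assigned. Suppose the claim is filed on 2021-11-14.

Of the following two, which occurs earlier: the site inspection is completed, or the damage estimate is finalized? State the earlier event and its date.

The site inspection is completed — 2021-12-24

The adjuster is assigned: Dec 20, 2021.
The site inspection is completed: Dec 20, 2021 + 4 days = Dec 24, 2021.
The claim is filed: Nov 14, 2021.
The damage estimate is finalized: Nov 14, 2021 + 47 days = Dec 31, 2021.
Comparing: the site inspection is completed on Dec 24, 2021 vs the damage estimate is finalized on Dec 31, 2021. Earlier: the site inspection is completed.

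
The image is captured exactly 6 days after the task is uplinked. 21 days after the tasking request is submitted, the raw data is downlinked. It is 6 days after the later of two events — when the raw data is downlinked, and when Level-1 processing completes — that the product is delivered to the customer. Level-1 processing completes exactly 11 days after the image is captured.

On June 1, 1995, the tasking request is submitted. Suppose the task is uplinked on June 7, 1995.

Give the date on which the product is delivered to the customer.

June 30, 1995

The tasking request is submitted: Jun 1, 1995.
The raw data is downlinked: Jun 1, 1995 + 21 days = Jun 22, 1995.
The task is uplinked: Jun 7, 1995.
The image is captured: Jun 7, 1995 + 6 days = Jun 13, 1995.
Level-1 processing completes: Jun 13, 1995 + 11 days = Jun 24, 1995.
Both prerequisites met — the raw data is downlinked (Jun 22, 1995), Level-1 processing completes (Jun 24, 1995); the later is Jun 24, 1995.
The product is delivered to the customer: Jun 24, 1995 + 6 days = Jun 30, 1995.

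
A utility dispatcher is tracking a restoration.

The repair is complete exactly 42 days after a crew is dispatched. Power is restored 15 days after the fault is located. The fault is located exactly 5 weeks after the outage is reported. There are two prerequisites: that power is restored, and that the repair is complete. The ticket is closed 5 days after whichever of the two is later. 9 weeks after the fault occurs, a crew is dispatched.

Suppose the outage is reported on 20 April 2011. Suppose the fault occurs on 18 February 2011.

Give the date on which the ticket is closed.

The outage is reported: Apr 20, 2011.
The fault is located: Apr 20, 2011 + 5 weeks = May 25, 2011.
Power is restored: May 25, 2011 + 15 days = Jun 9, 2011.
The fault occurs: Feb 18, 2011.
A crew is dispatched: Feb 18, 2011 + 9 weeks = Apr 22, 2011.
The repair is complete: Apr 22, 2011 + 42 days = Jun 3, 2011.
Both prerequisites met — power is restored (Jun 9, 2011), the repair is complete (Jun 3, 2011); the later is Jun 9, 2011.
The ticket is closed: Jun 9, 2011 + 5 days = Jun 14, 2011.

14 June 2011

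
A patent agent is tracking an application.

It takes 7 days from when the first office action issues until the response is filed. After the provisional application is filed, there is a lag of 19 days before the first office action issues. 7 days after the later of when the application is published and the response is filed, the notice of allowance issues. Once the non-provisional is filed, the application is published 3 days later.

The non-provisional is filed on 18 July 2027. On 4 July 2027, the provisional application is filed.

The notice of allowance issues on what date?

6 August 2027

The non-provisional is filed: Jul 18, 2027.
The application is published: Jul 18, 2027 + 3 days = Jul 21, 2027.
The provisional application is filed: Jul 4, 2027.
The first office action issues: Jul 4, 2027 + 19 days = Jul 23, 2027.
The response is filed: Jul 23, 2027 + 7 days = Jul 30, 2027.
Both prerequisites met — the application is published (Jul 21, 2027), the response is filed (Jul 30, 2027); the later is Jul 30, 2027.
The notice of allowance issues: Jul 30, 2027 + 7 days = Aug 6, 2027.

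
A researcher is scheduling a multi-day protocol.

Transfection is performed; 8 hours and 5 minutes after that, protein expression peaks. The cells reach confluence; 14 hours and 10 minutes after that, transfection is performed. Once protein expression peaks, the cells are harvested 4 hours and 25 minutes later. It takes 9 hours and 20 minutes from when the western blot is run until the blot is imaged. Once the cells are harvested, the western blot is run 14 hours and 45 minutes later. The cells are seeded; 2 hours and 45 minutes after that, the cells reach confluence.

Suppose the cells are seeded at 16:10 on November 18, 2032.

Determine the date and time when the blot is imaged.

The cells are seeded: 16:10 Nov 18, 2032.
The cells reach confluence: 16:10 Nov 18, 2032 + 2h45m = 18:55 Nov 18, 2032.
Transfection is performed: 18:55 Nov 18, 2032 + 14h10m = 09:05 Nov 19, 2032.
Protein expression peaks: 09:05 Nov 19, 2032 + 8h05m = 17:10 Nov 19, 2032.
The cells are harvested: 17:10 Nov 19, 2032 + 4h25m = 21:35 Nov 19, 2032.
The western blot is run: 21:35 Nov 19, 2032 + 14h45m = 12:20 Nov 20, 2032.
The blot is imaged: 12:20 Nov 20, 2032 + 9h20m = 21:40 Nov 20, 2032.

21:40 on November 20, 2032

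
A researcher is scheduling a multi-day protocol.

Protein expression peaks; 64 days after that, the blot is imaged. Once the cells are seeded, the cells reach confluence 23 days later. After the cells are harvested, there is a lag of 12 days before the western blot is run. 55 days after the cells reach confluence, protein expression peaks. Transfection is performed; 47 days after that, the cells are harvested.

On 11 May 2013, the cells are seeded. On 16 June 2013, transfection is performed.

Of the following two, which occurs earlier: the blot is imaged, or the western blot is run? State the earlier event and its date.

The cells are seeded: May 11, 2013.
The cells reach confluence: May 11, 2013 + 23 days = Jun 3, 2013.
Protein expression peaks: Jun 3, 2013 + 55 days = Jul 28, 2013.
The blot is imaged: Jul 28, 2013 + 64 days = Sep 30, 2013.
Transfection is performed: Jun 16, 2013.
The cells are harvested: Jun 16, 2013 + 47 days = Aug 2, 2013.
The western blot is run: Aug 2, 2013 + 12 days = Aug 14, 2013.
Comparing: the blot is imaged on Sep 30, 2013 vs the western blot is run on Aug 14, 2013. Earlier: the western blot is run.

The western blot is run — 14 August 2013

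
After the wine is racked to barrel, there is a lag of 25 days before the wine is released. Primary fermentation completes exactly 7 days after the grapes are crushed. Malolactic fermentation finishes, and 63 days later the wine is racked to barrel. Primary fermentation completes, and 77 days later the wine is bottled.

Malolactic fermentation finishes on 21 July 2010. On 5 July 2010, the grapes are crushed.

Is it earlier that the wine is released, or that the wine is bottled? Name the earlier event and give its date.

Malolactic fermentation finishes: Jul 21, 2010.
The wine is racked to barrel: Jul 21, 2010 + 63 days = Sep 22, 2010.
The wine is released: Sep 22, 2010 + 25 days = Oct 17, 2010.
The grapes are crushed: Jul 5, 2010.
Primary fermentation completes: Jul 5, 2010 + 7 days = Jul 12, 2010.
The wine is bottled: Jul 12, 2010 + 77 days = Sep 27, 2010.
Comparing: the wine is released on Oct 17, 2010 vs the wine is bottled on Sep 27, 2010. Earlier: the wine is bottled.

The wine is bottled — 27 September 2010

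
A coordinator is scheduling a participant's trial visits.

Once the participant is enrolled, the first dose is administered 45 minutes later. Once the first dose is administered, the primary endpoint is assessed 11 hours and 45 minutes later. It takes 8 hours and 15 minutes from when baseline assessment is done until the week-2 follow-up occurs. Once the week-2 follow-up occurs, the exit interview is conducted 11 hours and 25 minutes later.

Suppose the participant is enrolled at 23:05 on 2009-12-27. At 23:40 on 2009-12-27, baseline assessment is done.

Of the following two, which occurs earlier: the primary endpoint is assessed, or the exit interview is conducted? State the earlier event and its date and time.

The participant is enrolled: 23:05 Dec 27, 2009.
The first dose is administered: 23:05 Dec 27, 2009 + 45m = 23:50 Dec 27, 2009.
The primary endpoint is assessed: 23:50 Dec 27, 2009 + 11h45m = 11:35 Dec 28, 2009.
Baseline assessment is done: 23:40 Dec 27, 2009.
The week-2 follow-up occurs: 23:40 Dec 27, 2009 + 8h15m = 07:55 Dec 28, 2009.
The exit interview is conducted: 07:55 Dec 28, 2009 + 11h25m = 19:20 Dec 28, 2009.
Comparing: the primary endpoint is assessed at 11:35 Dec 28, 2009 vs the exit interview is conducted at 19:20 Dec 28, 2009. Earlier: the primary endpoint is assessed.

The primary endpoint is assessed — 11:35 on 2009-12-28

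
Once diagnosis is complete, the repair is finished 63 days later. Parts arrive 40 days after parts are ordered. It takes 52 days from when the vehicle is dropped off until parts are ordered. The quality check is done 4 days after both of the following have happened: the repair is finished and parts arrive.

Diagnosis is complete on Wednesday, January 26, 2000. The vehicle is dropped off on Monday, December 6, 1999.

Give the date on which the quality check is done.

Diagnosis is complete: Jan 26, 2000.
The repair is finished: Jan 26, 2000 + 63 days = Mar 29, 2000.
The vehicle is dropped off: Dec 6, 1999.
Parts are ordered: Dec 6, 1999 + 52 days = Jan 27, 2000.
Parts arrive: Jan 27, 2000 + 40 days = Mar 7, 2000.
Both prerequisites met — the repair is finished (Mar 29, 2000), parts arrive (Mar 7, 2000); the later is Mar 29, 2000.
The quality check is done: Mar 29, 2000 + 4 days = Apr 2, 2000.

Sunday, April 2, 2000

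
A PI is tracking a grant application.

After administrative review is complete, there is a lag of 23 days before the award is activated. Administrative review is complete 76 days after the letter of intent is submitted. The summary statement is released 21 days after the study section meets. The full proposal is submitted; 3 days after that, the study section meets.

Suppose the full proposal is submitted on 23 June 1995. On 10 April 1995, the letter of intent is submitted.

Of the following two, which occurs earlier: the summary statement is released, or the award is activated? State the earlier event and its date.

The summary statement is released — 17 July 1995

The full proposal is submitted: Jun 23, 1995.
The study section meets: Jun 23, 1995 + 3 days = Jun 26, 1995.
The summary statement is released: Jun 26, 1995 + 21 days = Jul 17, 1995.
The letter of intent is submitted: Apr 10, 1995.
Administrative review is complete: Apr 10, 1995 + 76 days = Jun 25, 1995.
The award is activated: Jun 25, 1995 + 23 days = Jul 18, 1995.
Comparing: the summary statement is released on Jul 17, 1995 vs the award is activated on Jul 18, 1995. Earlier: the summary statement is released.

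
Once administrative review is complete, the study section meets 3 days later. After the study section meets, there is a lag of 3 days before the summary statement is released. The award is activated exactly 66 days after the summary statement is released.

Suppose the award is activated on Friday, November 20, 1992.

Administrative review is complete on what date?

Wednesday, September 9, 1992

The award is activated: Nov 20, 1992.
The summary statement is released: Nov 20, 1992 − 66 days = Sep 15, 1992.
The study section meets: Sep 15, 1992 − 3 days = Sep 12, 1992.
Administrative review is complete: Sep 12, 1992 − 3 days = Sep 9, 1992.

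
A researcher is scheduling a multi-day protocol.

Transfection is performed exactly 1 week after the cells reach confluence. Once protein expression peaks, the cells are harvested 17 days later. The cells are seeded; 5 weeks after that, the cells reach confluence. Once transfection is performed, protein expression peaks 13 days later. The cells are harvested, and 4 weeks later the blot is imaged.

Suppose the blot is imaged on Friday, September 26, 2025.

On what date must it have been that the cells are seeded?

The blot is imaged: Sep 26, 2025.
The cells are harvested: Sep 26, 2025 − 4 weeks = Aug 29, 2025.
Protein expression peaks: Aug 29, 2025 − 17 days = Aug 12, 2025.
Transfection is performed: Aug 12, 2025 − 13 days = Jul 30, 2025.
The cells reach confluence: Jul 30, 2025 − 1 week = Jul 23, 2025.
The cells are seeded: Jul 23, 2025 − 5 weeks = Jun 18, 2025.

Wednesday, June 18, 2025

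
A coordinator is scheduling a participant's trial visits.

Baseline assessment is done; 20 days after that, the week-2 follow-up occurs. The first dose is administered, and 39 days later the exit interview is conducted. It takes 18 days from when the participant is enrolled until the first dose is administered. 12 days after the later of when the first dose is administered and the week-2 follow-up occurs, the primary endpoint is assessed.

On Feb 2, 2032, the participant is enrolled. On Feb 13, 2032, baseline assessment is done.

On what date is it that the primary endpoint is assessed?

The participant is enrolled: Feb 2, 2032.
The first dose is administered: Feb 2, 2032 + 18 days = Feb 20, 2032.
Baseline assessment is done: Feb 13, 2032.
The week-2 follow-up occurs: Feb 13, 2032 + 20 days = Mar 4, 2032.
Both prerequisites met — the first dose is administered (Feb 20, 2032), the week-2 follow-up occurs (Mar 4, 2032); the later is Mar 4, 2032.
The primary endpoint is assessed: Mar 4, 2032 + 12 days = Mar 16, 2032.

Mar 16, 2032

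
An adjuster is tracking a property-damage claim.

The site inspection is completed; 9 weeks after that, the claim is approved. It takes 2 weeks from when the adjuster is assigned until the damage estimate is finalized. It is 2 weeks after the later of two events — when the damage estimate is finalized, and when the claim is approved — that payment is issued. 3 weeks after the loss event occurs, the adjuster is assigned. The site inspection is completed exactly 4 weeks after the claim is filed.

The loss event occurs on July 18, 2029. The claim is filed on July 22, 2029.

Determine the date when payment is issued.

The loss event occurs: Jul 18, 2029.
The adjuster is assigned: Jul 18, 2029 + 3 weeks = Aug 8, 2029.
The damage estimate is finalized: Aug 8, 2029 + 2 weeks = Aug 22, 2029.
The claim is filed: Jul 22, 2029.
The site inspection is completed: Jul 22, 2029 + 4 weeks = Aug 19, 2029.
The claim is approved: Aug 19, 2029 + 9 weeks = Oct 21, 2029.
Both prerequisites met — the damage estimate is finalized (Aug 22, 2029), the claim is approved (Oct 21, 2029); the later is Oct 21, 2029.
Payment is issued: Oct 21, 2029 + 2 weeks = Nov 4, 2029.

November 4, 2029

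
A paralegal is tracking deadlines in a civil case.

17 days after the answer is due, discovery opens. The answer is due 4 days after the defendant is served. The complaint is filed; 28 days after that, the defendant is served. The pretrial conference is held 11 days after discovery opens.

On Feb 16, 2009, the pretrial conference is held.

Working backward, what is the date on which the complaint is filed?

Dec 18, 2008

The pretrial conference is held: Feb 16, 2009.
Discovery opens: Feb 16, 2009 − 11 days = Feb 5, 2009.
The answer is due: Feb 5, 2009 − 17 days = Jan 19, 2009.
The defendant is served: Jan 19, 2009 − 4 days = Jan 15, 2009.
The complaint is filed: Jan 15, 2009 − 28 days = Dec 18, 2008.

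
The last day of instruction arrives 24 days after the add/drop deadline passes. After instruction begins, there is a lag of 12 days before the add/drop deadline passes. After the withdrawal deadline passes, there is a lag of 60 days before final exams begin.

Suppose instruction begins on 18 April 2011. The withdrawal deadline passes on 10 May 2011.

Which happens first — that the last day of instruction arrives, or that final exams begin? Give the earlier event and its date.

The last day of instruction arrives — 24 May 2011

Instruction begins: Apr 18, 2011.
The add/drop deadline passes: Apr 18, 2011 + 12 days = Apr 30, 2011.
The last day of instruction arrives: Apr 30, 2011 + 24 days = May 24, 2011.
The withdrawal deadline passes: May 10, 2011.
Final exams begin: May 10, 2011 + 60 days = Jul 9, 2011.
Comparing: the last day of instruction arrives on May 24, 2011 vs final exams begin on Jul 9, 2011. Earlier: the last day of instruction arrives.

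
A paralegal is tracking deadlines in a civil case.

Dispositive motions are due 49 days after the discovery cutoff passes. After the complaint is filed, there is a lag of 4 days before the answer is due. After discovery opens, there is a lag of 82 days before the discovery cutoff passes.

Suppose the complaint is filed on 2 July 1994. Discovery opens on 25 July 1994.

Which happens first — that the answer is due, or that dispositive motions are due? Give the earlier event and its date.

The complaint is filed: Jul 2, 1994.
The answer is due: Jul 2, 1994 + 4 days = Jul 6, 1994.
Discovery opens: Jul 25, 1994.
The discovery cutoff passes: Jul 25, 1994 + 82 days = Oct 15, 1994.
Dispositive motions are due: Oct 15, 1994 + 49 days = Dec 3, 1994.
Comparing: the answer is due on Jul 6, 1994 vs dispositive motions are due on Dec 3, 1994. Earlier: the answer is due.

The answer is due — 6 July 1994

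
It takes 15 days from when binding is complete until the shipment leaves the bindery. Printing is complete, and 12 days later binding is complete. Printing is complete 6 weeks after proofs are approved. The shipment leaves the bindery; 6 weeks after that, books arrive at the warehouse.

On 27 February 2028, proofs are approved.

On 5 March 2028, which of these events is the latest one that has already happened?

Proofs are approved

Proofs are approved: Feb 27, 2028.
Printing is complete: Feb 27, 2028 + 6 weeks = Apr 9, 2028.
Binding is complete: Apr 9, 2028 + 12 days = Apr 21, 2028.
The shipment leaves the bindery: Apr 21, 2028 + 15 days = May 6, 2028.
Books arrive at the warehouse: May 6, 2028 + 6 weeks = Jun 17, 2028.
Mar 5, 2028 falls between when proofs are approved (Feb 27, 2028) and when printing is complete (Apr 9, 2028).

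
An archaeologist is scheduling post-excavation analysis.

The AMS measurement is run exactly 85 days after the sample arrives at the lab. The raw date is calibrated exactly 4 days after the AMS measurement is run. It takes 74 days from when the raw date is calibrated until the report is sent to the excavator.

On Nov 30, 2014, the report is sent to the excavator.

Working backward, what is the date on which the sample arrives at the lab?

Jun 20, 2014

The report is sent to the excavator: Nov 30, 2014.
The raw date is calibrated: Nov 30, 2014 − 74 days = Sep 17, 2014.
The AMS measurement is run: Sep 17, 2014 − 4 days = Sep 13, 2014.
The sample arrives at the lab: Sep 13, 2014 − 85 days = Jun 20, 2014.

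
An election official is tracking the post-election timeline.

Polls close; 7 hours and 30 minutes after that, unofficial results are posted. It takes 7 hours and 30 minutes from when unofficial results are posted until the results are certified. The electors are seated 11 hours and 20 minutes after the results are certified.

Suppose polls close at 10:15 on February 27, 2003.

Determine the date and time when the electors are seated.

12:35 on February 28, 2003

Polls close: 10:15 Feb 27, 2003.
Unofficial results are posted: 10:15 Feb 27, 2003 + 7h30m = 17:45 Feb 27, 2003.
The results are certified: 17:45 Feb 27, 2003 + 7h30m = 01:15 Feb 28, 2003.
The electors are seated: 01:15 Feb 28, 2003 + 11h20m = 12:35 Feb 28, 2003.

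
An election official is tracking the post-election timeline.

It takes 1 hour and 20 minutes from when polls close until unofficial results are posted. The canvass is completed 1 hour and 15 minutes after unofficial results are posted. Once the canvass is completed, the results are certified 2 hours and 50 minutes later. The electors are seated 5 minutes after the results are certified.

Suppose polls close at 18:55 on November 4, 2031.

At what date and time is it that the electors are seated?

Polls close: 18:55 Nov 4, 2031.
Unofficial results are posted: 18:55 Nov 4, 2031 + 1h20m = 20:15 Nov 4, 2031.
The canvass is completed: 20:15 Nov 4, 2031 + 1h15m = 21:30 Nov 4, 2031.
The results are certified: 21:30 Nov 4, 2031 + 2h50m = 00:20 Nov 5, 2031.
The electors are seated: 00:20 Nov 5, 2031 + 5m = 00:25 Nov 5, 2031.

00:25 on November 5, 2031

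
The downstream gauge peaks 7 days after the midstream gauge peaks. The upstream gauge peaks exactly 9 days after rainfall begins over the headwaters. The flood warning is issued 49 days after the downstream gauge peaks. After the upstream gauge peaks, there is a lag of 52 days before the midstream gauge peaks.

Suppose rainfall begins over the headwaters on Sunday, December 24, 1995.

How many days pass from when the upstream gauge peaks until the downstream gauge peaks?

59 days

Causal path: the upstream gauge peaks → the midstream gauge peaks → the downstream gauge peaks.
Total delay along the path: 52 + 7 = 59 days.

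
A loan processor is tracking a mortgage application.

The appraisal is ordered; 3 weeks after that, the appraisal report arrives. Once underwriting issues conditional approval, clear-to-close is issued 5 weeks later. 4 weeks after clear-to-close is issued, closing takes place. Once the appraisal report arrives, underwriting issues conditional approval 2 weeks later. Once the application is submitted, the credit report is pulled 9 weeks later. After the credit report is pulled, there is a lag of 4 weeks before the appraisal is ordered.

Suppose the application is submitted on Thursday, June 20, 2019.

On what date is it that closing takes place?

Thursday, December 26, 2019

The application is submitted: Jun 20, 2019.
The credit report is pulled: Jun 20, 2019 + 9 weeks = Aug 22, 2019.
The appraisal is ordered: Aug 22, 2019 + 4 weeks = Sep 19, 2019.
The appraisal report arrives: Sep 19, 2019 + 3 weeks = Oct 10, 2019.
Underwriting issues conditional approval: Oct 10, 2019 + 2 weeks = Oct 24, 2019.
Clear-to-close is issued: Oct 24, 2019 + 5 weeks = Nov 28, 2019.
Closing takes place: Nov 28, 2019 + 4 weeks = Dec 26, 2019.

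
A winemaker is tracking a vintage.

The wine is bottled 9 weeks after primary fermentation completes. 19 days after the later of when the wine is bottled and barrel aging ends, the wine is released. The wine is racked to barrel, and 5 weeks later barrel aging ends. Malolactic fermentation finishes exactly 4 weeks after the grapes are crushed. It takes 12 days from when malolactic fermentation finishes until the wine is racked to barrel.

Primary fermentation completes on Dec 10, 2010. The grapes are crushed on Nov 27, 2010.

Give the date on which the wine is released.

Mar 2, 2011

Primary fermentation completes: Dec 10, 2010.
The wine is bottled: Dec 10, 2010 + 9 weeks = Feb 11, 2011.
The grapes are crushed: Nov 27, 2010.
Malolactic fermentation finishes: Nov 27, 2010 + 4 weeks = Dec 25, 2010.
The wine is racked to barrel: Dec 25, 2010 + 12 days = Jan 6, 2011.
Barrel aging ends: Jan 6, 2011 + 5 weeks = Feb 10, 2011.
Both prerequisites met — the wine is bottled (Feb 11, 2011), barrel aging ends (Feb 10, 2011); the later is Feb 11, 2011.
The wine is released: Feb 11, 2011 + 19 days = Mar 2, 2011.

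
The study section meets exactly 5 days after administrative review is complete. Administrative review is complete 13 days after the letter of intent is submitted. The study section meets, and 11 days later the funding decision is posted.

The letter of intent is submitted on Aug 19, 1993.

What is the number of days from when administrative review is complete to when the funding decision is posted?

Causal path: administrative review is complete → the study section meets → the funding decision is posted.
Total delay along the path: 5 + 11 = 16 days.

16 days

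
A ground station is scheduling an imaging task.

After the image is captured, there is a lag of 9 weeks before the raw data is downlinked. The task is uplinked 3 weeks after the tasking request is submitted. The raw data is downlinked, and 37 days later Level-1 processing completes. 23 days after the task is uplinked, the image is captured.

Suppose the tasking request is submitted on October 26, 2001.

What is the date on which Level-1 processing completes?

March 19, 2002

The tasking request is submitted: Oct 26, 2001.
The task is uplinked: Oct 26, 2001 + 3 weeks = Nov 16, 2001.
The image is captured: Nov 16, 2001 + 23 days = Dec 9, 2001.
The raw data is downlinked: Dec 9, 2001 + 9 weeks = Feb 10, 2002.
Level-1 processing completes: Feb 10, 2002 + 37 days = Mar 19, 2002.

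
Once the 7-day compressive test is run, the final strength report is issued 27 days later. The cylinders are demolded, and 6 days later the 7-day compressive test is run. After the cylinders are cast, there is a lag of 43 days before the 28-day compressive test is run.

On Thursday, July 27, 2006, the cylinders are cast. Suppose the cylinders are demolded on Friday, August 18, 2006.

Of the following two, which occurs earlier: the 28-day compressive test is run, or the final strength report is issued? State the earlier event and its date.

The 28-day compressive test is run — Friday, September 8, 2006

The cylinders are cast: Jul 27, 2006.
The 28-day compressive test is run: Jul 27, 2006 + 43 days = Sep 8, 2006.
The cylinders are demolded: Aug 18, 2006.
The 7-day compressive test is run: Aug 18, 2006 + 6 days = Aug 24, 2006.
The final strength report is issued: Aug 24, 2006 + 27 days = Sep 20, 2006.
Comparing: the 28-day compressive test is run on Sep 8, 2006 vs the final strength report is issued on Sep 20, 2006. Earlier: the 28-day compressive test is run.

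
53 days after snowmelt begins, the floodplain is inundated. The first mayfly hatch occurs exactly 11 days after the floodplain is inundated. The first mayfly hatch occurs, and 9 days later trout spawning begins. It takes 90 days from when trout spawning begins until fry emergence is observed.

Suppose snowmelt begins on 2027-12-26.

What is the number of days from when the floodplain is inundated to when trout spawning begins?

20 days

Causal path: the floodplain is inundated → the first mayfly hatch occurs → trout spawning begins.
Total delay along the path: 11 + 9 = 20 days.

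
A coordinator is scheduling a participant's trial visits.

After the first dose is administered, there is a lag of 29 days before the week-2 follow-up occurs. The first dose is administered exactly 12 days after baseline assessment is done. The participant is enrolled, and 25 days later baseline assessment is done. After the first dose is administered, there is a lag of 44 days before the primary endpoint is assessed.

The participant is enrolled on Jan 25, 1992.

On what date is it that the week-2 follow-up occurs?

Mar 31, 1992

The participant is enrolled: Jan 25, 1992.
Baseline assessment is done: Jan 25, 1992 + 25 days = Feb 19, 1992.
The first dose is administered: Feb 19, 1992 + 12 days = Mar 2, 1992.
The week-2 follow-up occurs: Mar 2, 1992 + 29 days = Mar 31, 1992.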